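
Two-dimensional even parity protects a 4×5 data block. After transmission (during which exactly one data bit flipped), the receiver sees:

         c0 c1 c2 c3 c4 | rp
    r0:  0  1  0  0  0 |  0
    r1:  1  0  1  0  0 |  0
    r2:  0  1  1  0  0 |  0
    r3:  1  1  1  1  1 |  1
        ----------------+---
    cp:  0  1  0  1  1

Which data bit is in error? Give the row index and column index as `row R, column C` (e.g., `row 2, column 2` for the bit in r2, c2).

row 0, column 2

Recompute each row's even parity and compare to rp:
  r0: data parity 1, sent rp 0 → mismatch
  r1: data parity 0, sent rp 0 → ok
  r2: data parity 0, sent rp 0 → ok
  r3: data parity 1, sent rp 1 → ok
Recompute each column's even parity and compare to cp:
  c0: data parity 0, sent cp 0 → ok
  c1: data parity 1, sent cp 1 → ok
  c2: data parity 1, sent cp 0 → mismatch
  c3: data parity 1, sent cp 1 → ok
  c4: data parity 1, sent cp 1 → ok
Exactly one row (r0) and one column (c2) fail → the flipped bit is at their intersection.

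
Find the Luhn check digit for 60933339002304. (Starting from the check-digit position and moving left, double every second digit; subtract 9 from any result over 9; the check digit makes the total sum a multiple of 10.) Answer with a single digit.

Partial digits right→left: 4 0 3 2 0 0 9 3 3 3 3 9 0 6
Double every second digit counting from the check-digit position (so the 1st, 3rd, 5th, ... of the partial from the right).
  doubled (with −9 where >9): 8 6 0 9 6 6 0 → sum 35
  kept as-is: 0 2 0 3 3 9 6 → sum 23
Total = 35 + 23 = 58.
Check digit = (10 − (58 mod 10)) mod 10 = 2.

2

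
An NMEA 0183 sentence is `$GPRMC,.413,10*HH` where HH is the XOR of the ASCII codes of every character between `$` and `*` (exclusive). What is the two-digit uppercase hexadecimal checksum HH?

XOR the ASCII codes of the payload characters:
  'G' = 0x47 → acc = 0x47
  'P' = 0x50 → acc = 0x17
  'R' = 0x52 → acc = 0x45
  'M' = 0x4D → acc = 0x08
  'C' = 0x43 → acc = 0x4B
  ',' = 0x2C → acc = 0x67
  '.' = 0x2E → acc = 0x49
  '4' = 0x34 → acc = 0x7D
  '1' = 0x31 → acc = 0x4C
  '3' = 0x33 → acc = 0x7F
  ',' = 0x2C → acc = 0x53
  '1' = 0x31 → acc = 0x62
  '0' = 0x30 → acc = 0x52
Checksum = 0x52.

52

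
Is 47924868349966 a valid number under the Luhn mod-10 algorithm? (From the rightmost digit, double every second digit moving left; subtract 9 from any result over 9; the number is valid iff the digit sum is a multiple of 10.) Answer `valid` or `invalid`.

valid

From the right, keep odd positions and double even positions (subtract 9 from any doubled value over 9):
  doubled (positions 2,4,...): 3 9 6 3 8 9 8 → sum 46
  kept (positions 1,3,...): 6 9 4 8 8 2 7 → sum 44
Total = 90.
90 mod 10 = 0, so the number is valid.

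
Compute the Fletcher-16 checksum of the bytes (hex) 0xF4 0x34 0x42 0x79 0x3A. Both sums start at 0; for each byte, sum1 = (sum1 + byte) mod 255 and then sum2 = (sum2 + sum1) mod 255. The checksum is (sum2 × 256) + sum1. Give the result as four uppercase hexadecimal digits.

Running sums (mod 255):
  after byte 0 (0xF4): sum1=244, sum2=244
  after byte 1 (0x34): sum1=41, sum2=30
  after byte 2 (0x42): sum1=107, sum2=137
  after byte 3 (0x79): sum1=228, sum2=110
  after byte 4 (0x3A): sum1=31, sum2=141
Checksum = sum2·256 + sum1 = 141·256 + 31 = 36127 = 0x8D1F.

8D1F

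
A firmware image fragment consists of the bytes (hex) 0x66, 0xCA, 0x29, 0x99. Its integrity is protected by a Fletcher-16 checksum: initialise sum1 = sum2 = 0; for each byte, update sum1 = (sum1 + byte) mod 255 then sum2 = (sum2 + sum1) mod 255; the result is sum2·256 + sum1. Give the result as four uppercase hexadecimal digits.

Running sums (mod 255):
  after byte 0 (0x66): sum1=102, sum2=102
  after byte 1 (0xCA): sum1=49, sum2=151
  after byte 2 (0x29): sum1=90, sum2=241
  after byte 3 (0x99): sum1=243, sum2=229
Checksum = sum2·256 + sum1 = 229·256 + 243 = 58867 = 0xE5F3.

E5F3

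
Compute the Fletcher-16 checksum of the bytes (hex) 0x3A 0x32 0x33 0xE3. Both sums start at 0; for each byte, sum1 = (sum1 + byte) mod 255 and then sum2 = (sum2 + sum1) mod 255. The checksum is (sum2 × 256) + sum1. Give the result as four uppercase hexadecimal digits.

Running sums (mod 255):
  after byte 0 (0x3A): sum1=58, sum2=58
  after byte 1 (0x32): sum1=108, sum2=166
  after byte 2 (0x33): sum1=159, sum2=70
  after byte 3 (0xE3): sum1=131, sum2=201
Checksum = sum2·256 + sum1 = 201·256 + 131 = 51587 = 0xC983.

C983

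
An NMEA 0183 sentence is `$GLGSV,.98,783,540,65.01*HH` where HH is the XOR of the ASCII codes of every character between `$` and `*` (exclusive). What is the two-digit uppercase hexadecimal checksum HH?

47

XOR the ASCII codes of the payload characters:
  'G' = 0x47 → acc = 0x47
  'L' = 0x4C → acc = 0x0B
  'G' = 0x47 → acc = 0x4C
  'S' = 0x53 → acc = 0x1F
  'V' = 0x56 → acc = 0x49
  ',' = 0x2C → acc = 0x65
  '.' = 0x2E → acc = 0x4B
  '9' = 0x39 → acc = 0x72
  '8' = 0x38 → acc = 0x4A
  ',' = 0x2C → acc = 0x66
  '7' = 0x37 → acc = 0x51
  '8' = 0x38 → acc = 0x69
  '3' = 0x33 → acc = 0x5A
  ',' = 0x2C → acc = 0x76
  '5' = 0x35 → acc = 0x43
  '4' = 0x34 → acc = 0x77
  '0' = 0x30 → acc = 0x47
  ',' = 0x2C → acc = 0x6B
  '6' = 0x36 → acc = 0x5D
  '5' = 0x35 → acc = 0x68
  '.' = 0x2E → acc = 0x46
  '0' = 0x30 → acc = 0x76
  '1' = 0x31 → acc = 0x47
Checksum = 0x47.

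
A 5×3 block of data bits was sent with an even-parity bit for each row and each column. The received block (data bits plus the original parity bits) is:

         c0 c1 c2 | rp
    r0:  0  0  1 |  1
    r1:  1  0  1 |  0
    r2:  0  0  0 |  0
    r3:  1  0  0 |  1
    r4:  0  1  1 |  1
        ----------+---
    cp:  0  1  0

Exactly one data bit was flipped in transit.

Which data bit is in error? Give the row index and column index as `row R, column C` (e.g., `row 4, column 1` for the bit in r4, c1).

row 4, column 2

Recompute each row's even parity and compare to rp:
  r0: data parity 1, sent rp 1 → ok
  r1: data parity 0, sent rp 0 → ok
  r2: data parity 0, sent rp 0 → ok
  r3: data parity 1, sent rp 1 → ok
  r4: data parity 0, sent rp 1 → mismatch
Recompute each column's even parity and compare to cp:
  c0: data parity 0, sent cp 0 → ok
  c1: data parity 1, sent cp 1 → ok
  c2: data parity 1, sent cp 0 → mismatch
Exactly one row (r4) and one column (c2) fail → the flipped bit is at their intersection.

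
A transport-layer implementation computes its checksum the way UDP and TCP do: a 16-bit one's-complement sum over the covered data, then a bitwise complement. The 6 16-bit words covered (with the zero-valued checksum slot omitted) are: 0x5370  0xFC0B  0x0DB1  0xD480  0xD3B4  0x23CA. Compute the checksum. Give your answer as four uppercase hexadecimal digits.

One's-complement addition (fold any carry out of bit 15 back into bit 0):
  0x5370 + 0xFC0B = 0x14F7B → wrap carry → 0x4F7C
  0x4F7C + 0x0DB1 = 0x05D2D
  0x5D2D + 0xD480 = 0x131AD → wrap carry → 0x31AE
  0x31AE + 0xD3B4 = 0x10562 → wrap carry → 0x0563
  0x0563 + 0x23CA = 0x0292D
One's-complement sum = 0x292D.
Checksum = ~0x292D & 0xFFFF = 0xD6D2.

D6D2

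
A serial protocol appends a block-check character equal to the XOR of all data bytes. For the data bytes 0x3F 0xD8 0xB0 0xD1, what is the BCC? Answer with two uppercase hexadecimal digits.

XOR the bytes together:
  start with 0x3F
  0x3F ⊕ 0xD8 = 0xE7
  0xE7 ⊕ 0xB0 = 0x57
  0x57 ⊕ 0xD1 = 0x86

86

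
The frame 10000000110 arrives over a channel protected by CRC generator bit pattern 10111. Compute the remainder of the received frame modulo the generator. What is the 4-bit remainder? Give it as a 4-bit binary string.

Modulo-2 division of 10000000110 by 10111:
  pos 0: 10000 XOR 10111 = 00111
  pos 2: 11100 XOR 10111 = 01011
  pos 3: 10110 XOR 10111 = 00001
Remainder = 1110 (nonzero — an error is detected).

1110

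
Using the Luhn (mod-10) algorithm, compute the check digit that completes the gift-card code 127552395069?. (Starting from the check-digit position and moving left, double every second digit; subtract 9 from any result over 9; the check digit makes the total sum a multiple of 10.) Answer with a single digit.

Partial digits right→left: 9 6 0 5 9 3 2 5 5 7 2 1
Double every second digit counting from the check-digit position (so the 1st, 3rd, 5th, ... of the partial from the right).
  doubled (with −9 where >9): 9 0 9 4 1 4 → sum 27
  kept as-is: 6 5 3 5 7 1 → sum 27
Total = 27 + 27 = 54.
Check digit = (10 − (54 mod 10)) mod 10 = 6.

6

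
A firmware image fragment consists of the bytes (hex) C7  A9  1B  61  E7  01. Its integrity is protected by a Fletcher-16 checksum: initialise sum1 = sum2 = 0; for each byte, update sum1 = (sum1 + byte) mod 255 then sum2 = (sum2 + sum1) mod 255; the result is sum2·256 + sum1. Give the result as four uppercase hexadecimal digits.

Running sums (mod 255):
  after byte 0 (C7): sum1=199, sum2=199
  after byte 1 (A9): sum1=113, sum2=57
  after byte 2 (1B): sum1=140, sum2=197
  after byte 3 (61): sum1=237, sum2=179
  after byte 4 (E7): sum1=213, sum2=137
  after byte 5 (01): sum1=214, sum2=96
Checksum = sum2·256 + sum1 = 96·256 + 214 = 24790 = 0x60D6.

60D6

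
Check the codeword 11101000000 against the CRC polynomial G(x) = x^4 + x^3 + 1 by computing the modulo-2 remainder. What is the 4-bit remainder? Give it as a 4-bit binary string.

Modulo-2 division of 11101000000 by 11001:
  pos 0: 11101 XOR 11001 = 00100
  pos 2: 10000 XOR 11001 = 01001
  pos 3: 10010 XOR 11001 = 01011
  pos 4: 10110 XOR 11001 = 01111
  pos 5: 11110 XOR 11001 = 00111
Remainder = 1110 (nonzero — an error is detected).

1110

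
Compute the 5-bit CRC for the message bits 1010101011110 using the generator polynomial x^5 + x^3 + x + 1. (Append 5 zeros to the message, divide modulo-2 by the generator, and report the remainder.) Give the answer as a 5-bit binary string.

Append 5 zeros: 101010101111000000. Divide by 101011 (XOR where the leading bit is 1):
  pos 0: 101010 XOR 101011 = 000001
  pos 5: 110111 XOR 101011 = 011100
  pos 6: 111001 XOR 101011 = 010010
  pos 7: 100100 XOR 101011 = 001111
  pos 9: 111100 XOR 101011 = 010111
  pos 10: 101110 XOR 101011 = 000101
Remainder (last 5 bits) = 10100. This is the CRC / FCS.

10100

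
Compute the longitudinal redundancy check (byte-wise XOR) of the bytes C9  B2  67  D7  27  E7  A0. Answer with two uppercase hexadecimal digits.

AB

XOR the bytes together:
  start with 0xC9
  0xC9 ⊕ 0xB2 = 0x7B
  0x7B ⊕ 0x67 = 0x1C
  0x1C ⊕ 0xD7 = 0xCB
  0xCB ⊕ 0x27 = 0xEC
  0xEC ⊕ 0xE7 = 0x0B
  0x0B ⊕ 0xA0 = 0xAB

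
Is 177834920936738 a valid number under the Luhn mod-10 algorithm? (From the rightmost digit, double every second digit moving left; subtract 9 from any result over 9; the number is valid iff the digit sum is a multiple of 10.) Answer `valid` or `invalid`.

valid

From the right, keep odd positions and double even positions (subtract 9 from any doubled value over 9):
  doubled (positions 2,4,...): 6 3 9 4 8 7 5 → sum 42
  kept (positions 1,3,...): 8 7 3 0 9 3 7 1 → sum 38
Total = 80.
80 mod 10 = 0, so the number is valid.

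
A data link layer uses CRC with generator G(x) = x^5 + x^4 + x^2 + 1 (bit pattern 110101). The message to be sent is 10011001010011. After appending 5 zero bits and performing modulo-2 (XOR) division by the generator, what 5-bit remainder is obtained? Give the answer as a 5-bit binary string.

Append 5 zeros: 1001100101001100000. Divide by 110101 (XOR where the leading bit is 1):
  pos 0: 100110 XOR 110101 = 010011
  pos 1: 100110 XOR 110101 = 010011
  pos 2: 100111 XOR 110101 = 010010
  pos 3: 100100 XOR 110101 = 010001
  pos 4: 100011 XOR 110101 = 010110
  pos 5: 101100 XOR 110101 = 011001
  pos 6: 110010 XOR 110101 = 000111
  pos 9: 111110 XOR 110101 = 001011
  pos 11: 101100 XOR 110101 = 011001
  pos 12: 110010 XOR 110101 = 000111
Remainder (last 5 bits) = 01110. This is the CRC / FCS.

01110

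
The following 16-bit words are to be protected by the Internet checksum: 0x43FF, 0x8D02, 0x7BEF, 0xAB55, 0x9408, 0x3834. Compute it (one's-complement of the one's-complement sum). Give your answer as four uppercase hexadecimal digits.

One's-complement addition (fold any carry out of bit 15 back into bit 0):
  0x43FF + 0x8D02 = 0x0D101
  0xD101 + 0x7BEF = 0x14CF0 → wrap carry → 0x4CF1
  0x4CF1 + 0xAB55 = 0x0F846
  0xF846 + 0x9408 = 0x18C4E → wrap carry → 0x8C4F
  0x8C4F + 0x3834 = 0x0C483
One's-complement sum = 0xC483.
Checksum = ~0xC483 & 0xFFFF = 0x3B7C.

3B7C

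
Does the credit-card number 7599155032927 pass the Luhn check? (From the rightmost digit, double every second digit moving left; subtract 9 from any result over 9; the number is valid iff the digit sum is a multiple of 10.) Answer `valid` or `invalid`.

valid

From the right, keep odd positions and double even positions (subtract 9 from any doubled value over 9):
  doubled (positions 2,4,...): 4 4 0 1 9 1 → sum 19
  kept (positions 1,3,...): 7 9 3 5 1 9 7 → sum 41
Total = 60.
60 mod 10 = 0, so the number is valid.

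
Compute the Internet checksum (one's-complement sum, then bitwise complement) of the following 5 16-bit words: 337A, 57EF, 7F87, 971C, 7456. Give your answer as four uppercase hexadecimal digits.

One's-complement addition (fold any carry out of bit 15 back into bit 0):
  0x337A + 0x57EF = 0x08B69
  0x8B69 + 0x7F87 = 0x10AF0 → wrap carry → 0x0AF1
  0x0AF1 + 0x971C = 0x0A20D
  0xA20D + 0x7456 = 0x11663 → wrap carry → 0x1664
One's-complement sum = 0x1664.
Checksum = ~0x1664 & 0xFFFF = 0xE99B.

E99B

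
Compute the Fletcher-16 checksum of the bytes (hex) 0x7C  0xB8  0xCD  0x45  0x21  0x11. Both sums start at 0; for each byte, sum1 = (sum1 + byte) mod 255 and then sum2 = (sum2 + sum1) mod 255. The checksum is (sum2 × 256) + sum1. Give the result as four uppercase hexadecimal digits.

E07A

Running sums (mod 255):
  after byte 0 (0x7C): sum1=124, sum2=124
  after byte 1 (0xB8): sum1=53, sum2=177
  after byte 2 (0xCD): sum1=3, sum2=180
  after byte 3 (0x45): sum1=72, sum2=252
  after byte 4 (0x21): sum1=105, sum2=102
  after byte 5 (0x11): sum1=122, sum2=224
Checksum = sum2·256 + sum1 = 224·256 + 122 = 57466 = 0xE07A.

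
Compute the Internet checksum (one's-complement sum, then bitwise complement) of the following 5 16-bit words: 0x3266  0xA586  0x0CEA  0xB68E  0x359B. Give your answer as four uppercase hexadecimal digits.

2EFF

One's-complement addition (fold any carry out of bit 15 back into bit 0):
  0x3266 + 0xA586 = 0x0D7EC
  0xD7EC + 0x0CEA = 0x0E4D6
  0xE4D6 + 0xB68E = 0x19B64 → wrap carry → 0x9B65
  0x9B65 + 0x359B = 0x0D100
One's-complement sum = 0xD100.
Checksum = ~0xD100 & 0xFFFF = 0x2EFF.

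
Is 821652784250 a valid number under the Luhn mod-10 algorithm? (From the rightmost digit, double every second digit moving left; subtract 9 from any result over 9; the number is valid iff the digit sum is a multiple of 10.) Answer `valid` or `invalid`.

From the right, keep odd positions and double even positions (subtract 9 from any doubled value over 9):
  doubled (positions 2,4,...): 1 8 5 1 2 7 → sum 24
  kept (positions 1,3,...): 0 2 8 2 6 2 → sum 20
Total = 44.
44 mod 10 = 4, so the number is invalid.

invalid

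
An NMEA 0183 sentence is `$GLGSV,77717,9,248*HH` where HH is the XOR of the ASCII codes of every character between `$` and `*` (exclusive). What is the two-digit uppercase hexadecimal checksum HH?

XOR the ASCII codes of the payload characters:
  'G' = 0x47 → acc = 0x47
  'L' = 0x4C → acc = 0x0B
  'G' = 0x47 → acc = 0x4C
  'S' = 0x53 → acc = 0x1F
  'V' = 0x56 → acc = 0x49
  ',' = 0x2C → acc = 0x65
  '7' = 0x37 → acc = 0x52
  '7' = 0x37 → acc = 0x65
  '7' = 0x37 → acc = 0x52
  '1' = 0x31 → acc = 0x63
  '7' = 0x37 → acc = 0x54
  ',' = 0x2C → acc = 0x78
  '9' = 0x39 → acc = 0x41
  ',' = 0x2C → acc = 0x6D
  '2' = 0x32 → acc = 0x5F
  '4' = 0x34 → acc = 0x6B
  '8' = 0x38 → acc = 0x53
Checksum = 0x53.

53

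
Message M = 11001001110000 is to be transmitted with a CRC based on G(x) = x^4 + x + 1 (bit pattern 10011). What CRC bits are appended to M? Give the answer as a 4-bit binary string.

Append 4 zeros: 110010011100000000. Divide by 10011 (XOR where the leading bit is 1):
  pos 0: 11001 XOR 10011 = 01010
  pos 1: 10100 XOR 10011 = 00111
  pos 3: 11101 XOR 10011 = 01110
  pos 4: 11101 XOR 10011 = 01110
  pos 5: 11101 XOR 10011 = 01110
  pos 6: 11100 XOR 10011 = 01111
  pos 7: 11110 XOR 10011 = 01101
  pos 8: 11010 XOR 10011 = 01001
  pos 9: 10010 XOR 10011 = 00001
  pos 13: 10000 XOR 10011 = 00011
Remainder (last 4 bits) = 0011. This is the CRC / FCS.

0011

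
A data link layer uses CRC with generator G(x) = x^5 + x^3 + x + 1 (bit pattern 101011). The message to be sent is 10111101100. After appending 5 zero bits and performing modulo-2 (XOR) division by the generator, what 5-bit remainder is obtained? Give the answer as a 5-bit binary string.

10011

Append 5 zeros: 1011110110000000. Divide by 101011 (XOR where the leading bit is 1):
  pos 0: 101111 XOR 101011 = 000100
  pos 3: 100011 XOR 101011 = 001000
  pos 5: 100000 XOR 101011 = 001011
  pos 7: 101100 XOR 101011 = 000111
  pos 10: 111000 XOR 101011 = 010011
Remainder (last 5 bits) = 10011. This is the CRC / FCS.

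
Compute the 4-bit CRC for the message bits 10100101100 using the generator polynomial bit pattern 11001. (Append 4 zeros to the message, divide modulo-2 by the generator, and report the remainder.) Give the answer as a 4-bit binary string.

Append 4 zeros: 101001011000000. Divide by 11001 (XOR where the leading bit is 1):
  pos 0: 10100 XOR 11001 = 01101
  pos 1: 11011 XOR 11001 = 00010
  pos 4: 10011 XOR 11001 = 01010
  pos 5: 10100 XOR 11001 = 01101
  pos 6: 11010 XOR 11001 = 00011
  pos 9: 11000 XOR 11001 = 00001
Remainder (last 4 bits) = 0010. This is the CRC / FCS.

0010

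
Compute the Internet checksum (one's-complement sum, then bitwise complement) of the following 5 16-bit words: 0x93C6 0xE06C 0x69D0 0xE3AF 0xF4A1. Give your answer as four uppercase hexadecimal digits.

One's-complement addition (fold any carry out of bit 15 back into bit 0):
  0x93C6 + 0xE06C = 0x17432 → wrap carry → 0x7433
  0x7433 + 0x69D0 = 0x0DE03
  0xDE03 + 0xE3AF = 0x1C1B2 → wrap carry → 0xC1B3
  0xC1B3 + 0xF4A1 = 0x1B654 → wrap carry → 0xB655
One's-complement sum = 0xB655.
Checksum = ~0xB655 & 0xFFFF = 0x49AA.

49AA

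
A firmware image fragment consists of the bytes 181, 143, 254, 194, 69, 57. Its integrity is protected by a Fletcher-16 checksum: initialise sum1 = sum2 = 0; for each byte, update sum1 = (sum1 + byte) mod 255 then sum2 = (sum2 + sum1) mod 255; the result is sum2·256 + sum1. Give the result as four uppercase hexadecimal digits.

1885

Running sums (mod 255):
  after byte 0 (181): sum1=181, sum2=181
  after byte 1 (143): sum1=69, sum2=250
  after byte 2 (254): sum1=68, sum2=63
  after byte 3 (194): sum1=7, sum2=70
  after byte 4 (69): sum1=76, sum2=146
  after byte 5 (57): sum1=133, sum2=24
Checksum = sum2·256 + sum1 = 24·256 + 133 = 6277 = 0x1885.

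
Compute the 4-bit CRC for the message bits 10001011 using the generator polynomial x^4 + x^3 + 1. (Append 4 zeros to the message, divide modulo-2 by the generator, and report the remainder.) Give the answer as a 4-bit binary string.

Append 4 zeros: 100010110000. Divide by 11001 (XOR where the leading bit is 1):
  pos 0: 10001 XOR 11001 = 01000
  pos 1: 10000 XOR 11001 = 01001
  pos 2: 10011 XOR 11001 = 01010
  pos 3: 10101 XOR 11001 = 01100
  pos 4: 11000 XOR 11001 = 00001
Remainder (last 4 bits) = 1000. This is the CRC / FCS.

1000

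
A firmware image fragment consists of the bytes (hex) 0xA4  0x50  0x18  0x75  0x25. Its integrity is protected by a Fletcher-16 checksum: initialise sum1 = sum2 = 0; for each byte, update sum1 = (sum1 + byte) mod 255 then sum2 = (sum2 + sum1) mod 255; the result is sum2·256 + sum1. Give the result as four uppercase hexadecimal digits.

Running sums (mod 255):
  after byte 0 (0xA4): sum1=164, sum2=164
  after byte 1 (0x50): sum1=244, sum2=153
  after byte 2 (0x18): sum1=13, sum2=166
  after byte 3 (0x75): sum1=130, sum2=41
  after byte 4 (0x25): sum1=167, sum2=208
Checksum = sum2·256 + sum1 = 208·256 + 167 = 53415 = 0xD0A7.

D0A7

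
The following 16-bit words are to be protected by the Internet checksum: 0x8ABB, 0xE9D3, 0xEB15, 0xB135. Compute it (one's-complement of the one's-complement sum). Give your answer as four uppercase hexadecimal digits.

One's-complement addition (fold any carry out of bit 15 back into bit 0):
  0x8ABB + 0xE9D3 = 0x1748E → wrap carry → 0x748F
  0x748F + 0xEB15 = 0x15FA4 → wrap carry → 0x5FA5
  0x5FA5 + 0xB135 = 0x110DA → wrap carry → 0x10DB
One's-complement sum = 0x10DB.
Checksum = ~0x10DB & 0xFFFF = 0xEF24.

EF24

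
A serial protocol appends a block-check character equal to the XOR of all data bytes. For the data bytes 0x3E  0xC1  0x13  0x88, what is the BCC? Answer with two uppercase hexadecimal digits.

64

XOR the bytes together:
  start with 0x3E
  0x3E ⊕ 0xC1 = 0xFF
  0xFF ⊕ 0x13 = 0xEC
  0xEC ⊕ 0x88 = 0x64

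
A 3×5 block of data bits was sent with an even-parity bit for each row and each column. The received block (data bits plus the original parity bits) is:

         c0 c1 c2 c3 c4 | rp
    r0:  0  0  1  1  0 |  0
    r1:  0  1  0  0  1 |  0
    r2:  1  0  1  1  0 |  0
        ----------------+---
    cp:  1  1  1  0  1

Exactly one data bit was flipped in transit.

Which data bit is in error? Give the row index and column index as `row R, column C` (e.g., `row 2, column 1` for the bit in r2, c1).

row 2, column 2

Recompute each row's even parity and compare to rp:
  r0: data parity 0, sent rp 0 → ok
  r1: data parity 0, sent rp 0 → ok
  r2: data parity 1, sent rp 0 → mismatch
Recompute each column's even parity and compare to cp:
  c0: data parity 1, sent cp 1 → ok
  c1: data parity 1, sent cp 1 → ok
  c2: data parity 0, sent cp 1 → mismatch
  c3: data parity 0, sent cp 0 → ok
  c4: data parity 1, sent cp 1 → ok
Exactly one row (r2) and one column (c2) fail → the flipped bit is at their intersection.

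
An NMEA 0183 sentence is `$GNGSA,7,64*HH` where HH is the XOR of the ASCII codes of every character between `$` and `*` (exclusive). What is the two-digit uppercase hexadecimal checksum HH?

69

XOR the ASCII codes of the payload characters:
  'G' = 0x47 → acc = 0x47
  'N' = 0x4E → acc = 0x09
  'G' = 0x47 → acc = 0x4E
  'S' = 0x53 → acc = 0x1D
  'A' = 0x41 → acc = 0x5C
  ',' = 0x2C → acc = 0x70
  '7' = 0x37 → acc = 0x47
  ',' = 0x2C → acc = 0x6B
  '6' = 0x36 → acc = 0x5D
  '4' = 0x34 → acc = 0x69
Checksum = 0x69.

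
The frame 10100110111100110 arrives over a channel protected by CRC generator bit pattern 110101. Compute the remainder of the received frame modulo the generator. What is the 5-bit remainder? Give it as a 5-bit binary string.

Modulo-2 division of 10100110111100110 by 110101:
  pos 0: 101001 XOR 110101 = 011100
  pos 1: 111001 XOR 110101 = 001100
  pos 3: 110001 XOR 110101 = 000100
  pos 6: 100111 XOR 110101 = 010010
  pos 7: 100100 XOR 110101 = 010001
  pos 8: 100010 XOR 110101 = 010111
  pos 9: 101111 XOR 110101 = 011010
  pos 10: 110101 XOR 110101 = 000000
Remainder = 00000 (zero — the frame passes the CRC check).

00000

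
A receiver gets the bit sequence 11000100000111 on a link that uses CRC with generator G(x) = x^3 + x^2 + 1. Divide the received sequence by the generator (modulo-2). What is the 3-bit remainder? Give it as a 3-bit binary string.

000

Modulo-2 division of 11000100000111 by 1101:
  pos 0: 1100 XOR 1101 = 0001
  pos 3: 1010 XOR 1101 = 0111
  pos 4: 1110 XOR 1101 = 0011
  pos 6: 1100 XOR 1101 = 0001
  pos 9: 1011 XOR 1101 = 0110
  pos 10: 1101 XOR 1101 = 0000
Remainder = 000 (zero — the frame passes the CRC check).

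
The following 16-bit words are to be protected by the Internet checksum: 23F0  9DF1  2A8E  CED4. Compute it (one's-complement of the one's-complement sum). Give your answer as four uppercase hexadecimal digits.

44BB

One's-complement addition (fold any carry out of bit 15 back into bit 0):
  0x23F0 + 0x9DF1 = 0x0C1E1
  0xC1E1 + 0x2A8E = 0x0EC6F
  0xEC6F + 0xCED4 = 0x1BB43 → wrap carry → 0xBB44
One's-complement sum = 0xBB44.
Checksum = ~0xBB44 & 0xFFFF = 0x44BB.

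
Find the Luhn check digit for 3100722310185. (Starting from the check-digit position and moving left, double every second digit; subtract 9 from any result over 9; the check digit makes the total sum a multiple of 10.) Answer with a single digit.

6

Partial digits right→left: 5 8 1 0 1 3 2 2 7 0 0 1 3
Double every second digit counting from the check-digit position (so the 1st, 3rd, 5th, ... of the partial from the right).
  doubled (with −9 where >9): 1 2 2 4 5 0 6 → sum 20
  kept as-is: 8 0 3 2 0 1 → sum 14
Total = 20 + 14 = 34.
Check digit = (10 − (34 mod 10)) mod 10 = 6.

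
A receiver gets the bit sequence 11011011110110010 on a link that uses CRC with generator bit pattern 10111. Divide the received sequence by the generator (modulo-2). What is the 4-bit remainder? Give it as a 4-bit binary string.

0111

Modulo-2 division of 11011011110110010 by 10111:
  pos 0: 11011 XOR 10111 = 01100
  pos 1: 11000 XOR 10111 = 01111
  pos 2: 11111 XOR 10111 = 01000
  pos 3: 10001 XOR 10111 = 00110
  pos 5: 11011 XOR 10111 = 01100
  pos 6: 11000 XOR 10111 = 01111
  pos 7: 11111 XOR 10111 = 01000
  pos 8: 10001 XOR 10111 = 00110
  pos 10: 11000 XOR 10111 = 01111
  pos 11: 11111 XOR 10111 = 01000
  pos 12: 10000 XOR 10111 = 00111
Remainder = 0111 (nonzero — an error is detected).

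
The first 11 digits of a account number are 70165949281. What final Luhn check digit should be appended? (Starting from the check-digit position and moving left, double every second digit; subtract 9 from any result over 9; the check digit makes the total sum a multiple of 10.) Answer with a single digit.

Partial digits right→left: 1 8 2 9 4 9 5 6 1 0 7
Double every second digit counting from the check-digit position (so the 1st, 3rd, 5th, ... of the partial from the right).
  doubled (with −9 where >9): 2 4 8 1 2 5 → sum 22
  kept as-is: 8 9 9 6 0 → sum 32
Total = 22 + 32 = 54.
Check digit = (10 − (54 mod 10)) mod 10 = 6.

6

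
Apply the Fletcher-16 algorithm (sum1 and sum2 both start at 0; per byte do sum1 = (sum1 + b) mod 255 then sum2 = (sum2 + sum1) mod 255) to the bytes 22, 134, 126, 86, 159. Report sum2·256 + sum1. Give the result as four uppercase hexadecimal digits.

5011

Running sums (mod 255):
  after byte 0 (22): sum1=22, sum2=22
  after byte 1 (134): sum1=156, sum2=178
  after byte 2 (126): sum1=27, sum2=205
  after byte 3 (86): sum1=113, sum2=63
  after byte 4 (159): sum1=17, sum2=80
Checksum = sum2·256 + sum1 = 80·256 + 17 = 20497 = 0x5011.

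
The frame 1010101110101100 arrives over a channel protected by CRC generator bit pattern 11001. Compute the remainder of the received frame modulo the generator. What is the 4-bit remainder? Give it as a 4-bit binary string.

0001

Modulo-2 division of 1010101110101100 by 11001:
  pos 0: 10101 XOR 11001 = 01100
  pos 1: 11000 XOR 11001 = 00001
  pos 5: 11110 XOR 11001 = 00111
  pos 7: 11110 XOR 11001 = 00111
  pos 9: 11111 XOR 11001 = 00110
  pos 11: 11000 XOR 11001 = 00001
Remainder = 0001 (nonzero — an error is detected).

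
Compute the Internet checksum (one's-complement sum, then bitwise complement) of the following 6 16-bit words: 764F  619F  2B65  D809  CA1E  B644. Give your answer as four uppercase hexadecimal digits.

A43E

One's-complement addition (fold any carry out of bit 15 back into bit 0):
  0x764F + 0x619F = 0x0D7EE
  0xD7EE + 0x2B65 = 0x10353 → wrap carry → 0x0354
  0x0354 + 0xD809 = 0x0DB5D
  0xDB5D + 0xCA1E = 0x1A57B → wrap carry → 0xA57C
  0xA57C + 0xB644 = 0x15BC0 → wrap carry → 0x5BC1
One's-complement sum = 0x5BC1.
Checksum = ~0x5BC1 & 0xFFFF = 0xA43E.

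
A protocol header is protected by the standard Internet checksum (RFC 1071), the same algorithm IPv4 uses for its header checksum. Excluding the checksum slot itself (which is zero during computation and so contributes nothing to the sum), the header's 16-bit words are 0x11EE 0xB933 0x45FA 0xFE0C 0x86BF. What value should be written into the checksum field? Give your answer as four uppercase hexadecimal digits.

One's-complement addition (fold any carry out of bit 15 back into bit 0):
  0x11EE + 0xB933 = 0x0CB21
  0xCB21 + 0x45FA = 0x1111B → wrap carry → 0x111C
  0x111C + 0xFE0C = 0x10F28 → wrap carry → 0x0F29
  0x0F29 + 0x86BF = 0x095E8
One's-complement sum = 0x95E8.
Checksum = ~0x95E8 & 0xFFFF = 0x6A17.

6A17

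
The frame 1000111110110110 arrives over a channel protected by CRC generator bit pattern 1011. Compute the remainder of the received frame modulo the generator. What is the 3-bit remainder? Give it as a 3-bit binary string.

111

Modulo-2 division of 1000111110110110 by 1011:
  pos 0: 1000 XOR 1011 = 0011
  pos 2: 1111 XOR 1011 = 0100
  pos 3: 1001 XOR 1011 = 0010
  pos 5: 1011 XOR 1011 = 0000
  pos 10: 1101 XOR 1011 = 0110
  pos 11: 1101 XOR 1011 = 0110
  pos 12: 1100 XOR 1011 = 0111
Remainder = 111 (nonzero — an error is detected).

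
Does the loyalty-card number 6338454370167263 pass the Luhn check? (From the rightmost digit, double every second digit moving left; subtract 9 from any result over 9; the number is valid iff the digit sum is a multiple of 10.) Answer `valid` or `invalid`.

From the right, keep odd positions and double even positions (subtract 9 from any doubled value over 9):
  doubled (positions 2,4,...): 3 5 2 5 8 8 6 3 → sum 40
  kept (positions 1,3,...): 3 2 6 0 3 5 8 3 → sum 30
Total = 70.
70 mod 10 = 0, so the number is valid.

valid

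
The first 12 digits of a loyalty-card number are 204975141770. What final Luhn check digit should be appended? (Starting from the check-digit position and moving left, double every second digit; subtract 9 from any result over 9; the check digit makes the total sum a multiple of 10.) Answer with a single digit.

5

Partial digits right→left: 0 7 7 1 4 1 5 7 9 4 0 2
Double every second digit counting from the check-digit position (so the 1st, 3rd, 5th, ... of the partial from the right).
  doubled (with −9 where >9): 0 5 8 1 9 0 → sum 23
  kept as-is: 7 1 1 7 4 2 → sum 22
Total = 23 + 22 = 45.
Check digit = (10 − (45 mod 10)) mod 10 = 5.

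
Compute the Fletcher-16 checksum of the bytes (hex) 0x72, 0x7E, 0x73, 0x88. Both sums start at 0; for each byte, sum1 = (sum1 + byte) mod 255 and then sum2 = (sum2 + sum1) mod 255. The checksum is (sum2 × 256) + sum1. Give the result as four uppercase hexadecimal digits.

B4EC

Running sums (mod 255):
  after byte 0 (0x72): sum1=114, sum2=114
  after byte 1 (0x7E): sum1=240, sum2=99
  after byte 2 (0x73): sum1=100, sum2=199
  after byte 3 (0x88): sum1=236, sum2=180
Checksum = sum2·256 + sum1 = 180·256 + 236 = 46316 = 0xB4EC.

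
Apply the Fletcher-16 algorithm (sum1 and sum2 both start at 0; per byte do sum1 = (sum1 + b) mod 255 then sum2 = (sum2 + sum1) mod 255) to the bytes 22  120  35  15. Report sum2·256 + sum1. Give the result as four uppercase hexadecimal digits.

17C0

Running sums (mod 255):
  after byte 0 (22): sum1=22, sum2=22
  after byte 1 (120): sum1=142, sum2=164
  after byte 2 (35): sum1=177, sum2=86
  after byte 3 (15): sum1=192, sum2=23
Checksum = sum2·256 + sum1 = 23·256 + 192 = 6080 = 0x17C0.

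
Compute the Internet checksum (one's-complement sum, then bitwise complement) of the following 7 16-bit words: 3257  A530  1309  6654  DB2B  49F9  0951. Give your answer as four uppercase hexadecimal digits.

80A4

One's-complement addition (fold any carry out of bit 15 back into bit 0):
  0x3257 + 0xA530 = 0x0D787
  0xD787 + 0x1309 = 0x0EA90
  0xEA90 + 0x6654 = 0x150E4 → wrap carry → 0x50E5
  0x50E5 + 0xDB2B = 0x12C10 → wrap carry → 0x2C11
  0x2C11 + 0x49F9 = 0x0760A
  0x760A + 0x0951 = 0x07F5B
One's-complement sum = 0x7F5B.
Checksum = ~0x7F5B & 0xFFFF = 0x80A4.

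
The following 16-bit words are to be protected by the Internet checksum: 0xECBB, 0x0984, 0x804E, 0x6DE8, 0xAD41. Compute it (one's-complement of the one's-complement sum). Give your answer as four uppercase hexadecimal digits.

One's-complement addition (fold any carry out of bit 15 back into bit 0):
  0xECBB + 0x0984 = 0x0F63F
  0xF63F + 0x804E = 0x1768D → wrap carry → 0x768E
  0x768E + 0x6DE8 = 0x0E476
  0xE476 + 0xAD41 = 0x191B7 → wrap carry → 0x91B8
One's-complement sum = 0x91B8.
Checksum = ~0x91B8 & 0xFFFF = 0x6E47.

6E47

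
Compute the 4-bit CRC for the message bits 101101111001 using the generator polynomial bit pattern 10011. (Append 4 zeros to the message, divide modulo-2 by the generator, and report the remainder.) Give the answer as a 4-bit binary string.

0011

Append 4 zeros: 1011011110010000. Divide by 10011 (XOR where the leading bit is 1):
  pos 0: 10110 XOR 10011 = 00101
  pos 2: 10111 XOR 10011 = 00100
  pos 4: 10011 XOR 10011 = 00000
  pos 11: 10000 XOR 10011 = 00011
Remainder (last 4 bits) = 0011. This is the CRC / FCS.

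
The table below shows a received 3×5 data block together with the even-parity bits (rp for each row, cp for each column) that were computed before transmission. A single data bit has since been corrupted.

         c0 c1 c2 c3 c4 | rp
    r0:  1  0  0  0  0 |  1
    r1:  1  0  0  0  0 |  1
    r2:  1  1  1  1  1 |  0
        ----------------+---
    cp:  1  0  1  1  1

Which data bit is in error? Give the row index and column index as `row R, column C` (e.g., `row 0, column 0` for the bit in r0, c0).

Recompute each row's even parity and compare to rp:
  r0: data parity 1, sent rp 1 → ok
  r1: data parity 1, sent rp 1 → ok
  r2: data parity 1, sent rp 0 → mismatch
Recompute each column's even parity and compare to cp:
  c0: data parity 1, sent cp 1 → ok
  c1: data parity 1, sent cp 0 → mismatch
  c2: data parity 1, sent cp 1 → ok
  c3: data parity 1, sent cp 1 → ok
  c4: data parity 1, sent cp 1 → ok
Exactly one row (r2) and one column (c1) fail → the flipped bit is at their intersection.

row 2, column 1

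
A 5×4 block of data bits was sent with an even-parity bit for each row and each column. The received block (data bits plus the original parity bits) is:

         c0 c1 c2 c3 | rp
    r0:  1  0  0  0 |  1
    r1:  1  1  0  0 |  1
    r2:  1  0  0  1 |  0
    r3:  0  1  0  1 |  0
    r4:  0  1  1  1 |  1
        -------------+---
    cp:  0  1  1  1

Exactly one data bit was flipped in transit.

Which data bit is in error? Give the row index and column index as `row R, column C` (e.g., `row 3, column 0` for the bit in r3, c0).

row 1, column 0

Recompute each row's even parity and compare to rp:
  r0: data parity 1, sent rp 1 → ok
  r1: data parity 0, sent rp 1 → mismatch
  r2: data parity 0, sent rp 0 → ok
  r3: data parity 0, sent rp 0 → ok
  r4: data parity 1, sent rp 1 → ok
Recompute each column's even parity and compare to cp:
  c0: data parity 1, sent cp 0 → mismatch
  c1: data parity 1, sent cp 1 → ok
  c2: data parity 1, sent cp 1 → ok
  c3: data parity 1, sent cp 1 → ok
Exactly one row (r1) and one column (c0) fail → the flipped bit is at their intersection.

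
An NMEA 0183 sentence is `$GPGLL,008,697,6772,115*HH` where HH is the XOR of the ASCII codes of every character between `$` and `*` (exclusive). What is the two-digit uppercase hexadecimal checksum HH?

61

XOR the ASCII codes of the payload characters:
  'G' = 0x47 → acc = 0x47
  'P' = 0x50 → acc = 0x17
  'G' = 0x47 → acc = 0x50
  'L' = 0x4C → acc = 0x1C
  'L' = 0x4C → acc = 0x50
  ',' = 0x2C → acc = 0x7C
  '0' = 0x30 → acc = 0x4C
  '0' = 0x30 → acc = 0x7C
  '8' = 0x38 → acc = 0x44
  ',' = 0x2C → acc = 0x68
  '6' = 0x36 → acc = 0x5E
  '9' = 0x39 → acc = 0x67
  '7' = 0x37 → acc = 0x50
  ',' = 0x2C → acc = 0x7C
  '6' = 0x36 → acc = 0x4A
  '7' = 0x37 → acc = 0x7D
  '7' = 0x37 → acc = 0x4A
  '2' = 0x32 → acc = 0x78
  ',' = 0x2C → acc = 0x54
  '1' = 0x31 → acc = 0x65
  '1' = 0x31 → acc = 0x54
  '5' = 0x35 → acc = 0x61
Checksum = 0x61.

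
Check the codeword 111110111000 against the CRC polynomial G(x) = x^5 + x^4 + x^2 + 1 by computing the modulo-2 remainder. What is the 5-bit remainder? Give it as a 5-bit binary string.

Modulo-2 division of 111110111000 by 110101:
  pos 0: 111110 XOR 110101 = 001011
  pos 2: 101111 XOR 110101 = 011010
  pos 3: 110101 XOR 110101 = 000000
Remainder = 00000 (zero — the frame passes the CRC check).

00000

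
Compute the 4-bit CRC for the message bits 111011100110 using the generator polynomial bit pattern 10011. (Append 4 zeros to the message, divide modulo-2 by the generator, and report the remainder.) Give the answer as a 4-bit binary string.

1100

Append 4 zeros: 1110111001100000. Divide by 10011 (XOR where the leading bit is 1):
  pos 0: 11101 XOR 10011 = 01110
  pos 1: 11101 XOR 10011 = 01110
  pos 2: 11101 XOR 10011 = 01110
  pos 3: 11100 XOR 10011 = 01111
  pos 4: 11110 XOR 10011 = 01101
  pos 5: 11011 XOR 10011 = 01000
  pos 6: 10001 XOR 10011 = 00010
  pos 9: 10000 XOR 10011 = 00011
Remainder (last 4 bits) = 1100. This is the CRC / FCS.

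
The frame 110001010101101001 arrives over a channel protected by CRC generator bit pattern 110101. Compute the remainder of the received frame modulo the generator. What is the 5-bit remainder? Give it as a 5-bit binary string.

Modulo-2 division of 110001010101101001 by 110101:
  pos 0: 110001 XOR 110101 = 000100
  pos 3: 100010 XOR 110101 = 010111
  pos 4: 101111 XOR 110101 = 011010
  pos 5: 110100 XOR 110101 = 000001
  pos 10: 111010 XOR 110101 = 001111
  pos 12: 111101 XOR 110101 = 001000
Remainder = 01000 (nonzero — an error is detected).

01000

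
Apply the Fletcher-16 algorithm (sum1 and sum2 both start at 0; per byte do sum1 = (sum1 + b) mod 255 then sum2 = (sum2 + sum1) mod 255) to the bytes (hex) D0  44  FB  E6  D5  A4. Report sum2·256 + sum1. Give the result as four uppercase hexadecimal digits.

Running sums (mod 255):
  after byte 0 (D0): sum1=208, sum2=208
  after byte 1 (44): sum1=21, sum2=229
  after byte 2 (FB): sum1=17, sum2=246
  after byte 3 (E6): sum1=247, sum2=238
  after byte 4 (D5): sum1=205, sum2=188
  after byte 5 (A4): sum1=114, sum2=47
Checksum = sum2·256 + sum1 = 47·256 + 114 = 12146 = 0x2F72.

2F72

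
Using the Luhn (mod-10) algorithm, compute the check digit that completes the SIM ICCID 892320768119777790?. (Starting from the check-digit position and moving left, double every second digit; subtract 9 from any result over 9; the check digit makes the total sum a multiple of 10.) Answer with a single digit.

0

Partial digits right→left: 0 9 7 7 7 7 9 1 1 8 6 7 0 2 3 2 9 8
Double every second digit counting from the check-digit position (so the 1st, 3rd, 5th, ... of the partial from the right).
  doubled (with −9 where >9): 0 5 5 9 2 3 0 6 9 → sum 39
  kept as-is: 9 7 7 1 8 7 2 2 8 → sum 51
Total = 39 + 51 = 90.
Check digit = (10 − (90 mod 10)) mod 10 = 0.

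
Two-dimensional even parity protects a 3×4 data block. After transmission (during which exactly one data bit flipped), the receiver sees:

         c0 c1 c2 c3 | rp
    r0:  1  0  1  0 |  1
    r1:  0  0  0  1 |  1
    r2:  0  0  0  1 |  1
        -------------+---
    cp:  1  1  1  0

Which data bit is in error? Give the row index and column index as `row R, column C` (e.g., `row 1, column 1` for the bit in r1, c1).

row 0, column 1

Recompute each row's even parity and compare to rp:
  r0: data parity 0, sent rp 1 → mismatch
  r1: data parity 1, sent rp 1 → ok
  r2: data parity 1, sent rp 1 → ok
Recompute each column's even parity and compare to cp:
  c0: data parity 1, sent cp 1 → ok
  c1: data parity 0, sent cp 1 → mismatch
  c2: data parity 1, sent cp 1 → ok
  c3: data parity 0, sent cp 0 → ok
Exactly one row (r0) and one column (c1) fail → the flipped bit is at their intersection.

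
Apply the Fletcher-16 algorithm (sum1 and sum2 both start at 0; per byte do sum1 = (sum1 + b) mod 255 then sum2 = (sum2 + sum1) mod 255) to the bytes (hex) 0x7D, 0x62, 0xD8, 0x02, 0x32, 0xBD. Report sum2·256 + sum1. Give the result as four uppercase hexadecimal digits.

Running sums (mod 255):
  after byte 0 (0x7D): sum1=125, sum2=125
  after byte 1 (0x62): sum1=223, sum2=93
  after byte 2 (0xD8): sum1=184, sum2=22
  after byte 3 (0x02): sum1=186, sum2=208
  after byte 4 (0x32): sum1=236, sum2=189
  after byte 5 (0xBD): sum1=170, sum2=104
Checksum = sum2·256 + sum1 = 104·256 + 170 = 26794 = 0x68AA.

68AA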